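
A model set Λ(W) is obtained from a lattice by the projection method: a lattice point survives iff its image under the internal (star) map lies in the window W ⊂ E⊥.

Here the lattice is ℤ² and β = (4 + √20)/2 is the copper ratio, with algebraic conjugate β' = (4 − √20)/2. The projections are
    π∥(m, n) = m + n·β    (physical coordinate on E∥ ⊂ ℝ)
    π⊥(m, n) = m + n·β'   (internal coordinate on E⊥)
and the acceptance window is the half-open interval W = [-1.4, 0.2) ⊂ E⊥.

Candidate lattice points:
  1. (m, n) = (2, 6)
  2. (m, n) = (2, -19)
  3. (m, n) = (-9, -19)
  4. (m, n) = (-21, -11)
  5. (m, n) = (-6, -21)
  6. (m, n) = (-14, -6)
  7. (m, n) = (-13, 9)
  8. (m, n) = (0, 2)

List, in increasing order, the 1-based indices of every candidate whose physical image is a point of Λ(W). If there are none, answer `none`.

Compute β' = (4−√20)/2 = -0.236068, so π⊥(m,n) = m -0.236068·n.
[1] lift (2,6): star map gives 0.583592; window check -1.4 ≤ 0.583592 < 0.2 is false → out
[2] lift (2,-19): star map gives 6.485292; window check -1.4 ≤ 6.485292 < 0.2 is false → out
[3] lift (-9,-19): star map gives -4.514708; window check -1.4 ≤ -4.514708 < 0.2 is false → out
[4] lift (-21,-11): star map gives -18.403252; window check -1.4 ≤ -18.403252 < 0.2 is false → out
[5] lift (-6,-21): star map gives -1.042572; window check -1.4 ≤ -1.042572 < 0.2 is true → IN Λ
[6] lift (-14,-6): star map gives -12.583592; window check -1.4 ≤ -12.583592 < 0.2 is false → out
[7] lift (-13,9): star map gives -15.124612; window check -1.4 ≤ -15.124612 < 0.2 is false → out
[8] lift (0,2): star map gives -0.472136; window check -1.4 ≤ -0.472136 < 0.2 is true → IN Λ

5, 8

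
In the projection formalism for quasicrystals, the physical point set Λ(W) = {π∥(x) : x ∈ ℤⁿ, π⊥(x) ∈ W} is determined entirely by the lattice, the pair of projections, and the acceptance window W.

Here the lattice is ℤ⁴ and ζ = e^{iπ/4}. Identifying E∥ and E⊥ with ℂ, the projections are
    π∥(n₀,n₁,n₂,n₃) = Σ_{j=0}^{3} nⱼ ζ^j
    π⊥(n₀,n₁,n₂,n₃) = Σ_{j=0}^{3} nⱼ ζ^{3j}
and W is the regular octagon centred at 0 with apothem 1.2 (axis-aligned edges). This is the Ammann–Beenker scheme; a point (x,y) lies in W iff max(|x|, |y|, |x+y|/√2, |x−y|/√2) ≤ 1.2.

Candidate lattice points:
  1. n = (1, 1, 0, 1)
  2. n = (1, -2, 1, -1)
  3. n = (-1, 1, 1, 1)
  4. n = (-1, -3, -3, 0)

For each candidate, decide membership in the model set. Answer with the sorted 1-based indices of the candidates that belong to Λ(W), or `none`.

With ζ = e^{iπ/4} the internal vectors are ζ^0,ζ^3,ζ^6,ζ^9.
#1 (1, 1, 0, 1): internal (1.000000, 1.414214); octagon support 1.707107 vs apothem 1.2 → ∉ W
#2 (1, -2, 1, -1): internal (1.707107, -3.121320); octagon support 3.414214 vs apothem 1.2 → ∉ W
#3 (-1, 1, 1, 1): internal (-1.000000, 0.414214); octagon support 1.000000 vs apothem 1.2 → ∈ W
#4 (-1, -3, -3, 0): internal (1.121320, 0.878680); octagon support 1.414214 vs apothem 1.2 → ∉ W

3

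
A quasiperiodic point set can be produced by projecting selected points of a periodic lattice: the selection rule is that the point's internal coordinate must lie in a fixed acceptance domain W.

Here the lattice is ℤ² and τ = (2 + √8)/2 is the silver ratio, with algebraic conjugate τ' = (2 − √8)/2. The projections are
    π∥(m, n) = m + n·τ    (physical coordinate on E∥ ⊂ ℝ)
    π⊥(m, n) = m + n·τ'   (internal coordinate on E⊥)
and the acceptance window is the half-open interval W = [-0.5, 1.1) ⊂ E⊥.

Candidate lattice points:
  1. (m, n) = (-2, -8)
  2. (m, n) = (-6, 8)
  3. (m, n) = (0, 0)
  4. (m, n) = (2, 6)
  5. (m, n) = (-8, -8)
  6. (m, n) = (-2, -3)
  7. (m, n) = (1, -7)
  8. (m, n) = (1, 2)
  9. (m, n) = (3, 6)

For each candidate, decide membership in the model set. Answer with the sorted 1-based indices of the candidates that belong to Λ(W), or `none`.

Compute τ' = (2−√8)/2 = -0.414214, so π⊥(m,n) = m -0.414214·n.
candidate 1: (m,n)=(-2,-8) → π∥ = -2-8·τ ≈ -21.313708, π⊥ = -2-8·τ' ≈ 1.313708 ∉ [-0.5, 1.1) ⇒ out
candidate 2: (m,n)=(-6,8) → π∥ = -6+8·τ ≈ 13.313708, π⊥ = -6+8·τ' ≈ -9.313708 ∉ [-0.5, 1.1) ⇒ out
candidate 3: (m,n)=(0,0) → π∥ = 0+0·τ ≈ 0.000000, π⊥ = 0+0·τ' ≈ 0.000000 ∈ [-0.5, 1.1) ⇒ IN Λ
candidate 4: (m,n)=(2,6) → π∥ = 2+6·τ ≈ 16.485281, π⊥ = 2+6·τ' ≈ -0.485281 ∈ [-0.5, 1.1) ⇒ IN Λ
candidate 5: (m,n)=(-8,-8) → π∥ = -8-8·τ ≈ -27.313708, π⊥ = -8-8·τ' ≈ -4.686292 ∉ [-0.5, 1.1) ⇒ out
candidate 6: (m,n)=(-2,-3) → π∥ = -2-3·τ ≈ -9.242641, π⊥ = -2-3·τ' ≈ -0.757359 ∉ [-0.5, 1.1) ⇒ out
candidate 7: (m,n)=(1,-7) → π∥ = 1-7·τ ≈ -15.899495, π⊥ = 1-7·τ' ≈ 3.899495 ∉ [-0.5, 1.1) ⇒ out
candidate 8: (m,n)=(1,2) → π∥ = 1+2·τ ≈ 5.828427, π⊥ = 1+2·τ' ≈ 0.171573 ∈ [-0.5, 1.1) ⇒ IN Λ
candidate 9: (m,n)=(3,6) → π∥ = 3+6·τ ≈ 17.485281, π⊥ = 3+6·τ' ≈ 0.514719 ∈ [-0.5, 1.1) ⇒ IN Λ

3, 4, 8, 9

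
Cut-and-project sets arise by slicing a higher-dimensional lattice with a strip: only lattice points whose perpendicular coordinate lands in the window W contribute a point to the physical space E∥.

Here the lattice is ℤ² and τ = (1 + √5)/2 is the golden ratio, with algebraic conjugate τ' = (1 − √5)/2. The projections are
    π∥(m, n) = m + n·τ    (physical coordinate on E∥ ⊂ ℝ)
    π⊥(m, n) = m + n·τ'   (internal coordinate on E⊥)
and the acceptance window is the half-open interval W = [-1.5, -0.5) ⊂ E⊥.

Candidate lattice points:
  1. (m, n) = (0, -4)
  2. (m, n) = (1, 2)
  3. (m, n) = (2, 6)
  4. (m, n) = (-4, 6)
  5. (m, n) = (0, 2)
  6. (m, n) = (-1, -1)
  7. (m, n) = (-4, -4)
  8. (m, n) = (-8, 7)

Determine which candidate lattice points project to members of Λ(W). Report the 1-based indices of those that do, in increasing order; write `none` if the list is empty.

Numerically τ ≈ 1.61803 and τ' = −1/τ ≈ -0.61803.
candidate 1: (m,n)=(0,-4) → π∥ = 0-4·τ ≈ -6.47214, π⊥ = 0-4·τ' ≈ 2.47214 ∉ [-1.5, -0.5) ⇒ out
candidate 2: (m,n)=(1,2) → π∥ = 1+2·τ ≈ 4.23607, π⊥ = 1+2·τ' ≈ -0.23607 ∉ [-1.5, -0.5) ⇒ out
candidate 3: (m,n)=(2,6) → π∥ = 2+6·τ ≈ 11.70820, π⊥ = 2+6·τ' ≈ -1.70820 ∉ [-1.5, -0.5) ⇒ out
candidate 4: (m,n)=(-4,6) → π∥ = -4+6·τ ≈ 5.70820, π⊥ = -4+6·τ' ≈ -7.70820 ∉ [-1.5, -0.5) ⇒ out
candidate 5: (m,n)=(0,2) → π∥ = 0+2·τ ≈ 3.23607, π⊥ = 0+2·τ' ≈ -1.23607 ∈ [-1.5, -0.5) ⇒ IN Λ
candidate 6: (m,n)=(-1,-1) → π∥ = -1-1·τ ≈ -2.61803, π⊥ = -1-1·τ' ≈ -0.38197 ∉ [-1.5, -0.5) ⇒ out
candidate 7: (m,n)=(-4,-4) → π∥ = -4-4·τ ≈ -10.47214, π⊥ = -4-4·τ' ≈ -1.52786 ∉ [-1.5, -0.5) ⇒ out
candidate 8: (m,n)=(-8,7) → π∥ = -8+7·τ ≈ 3.32624, π⊥ = -8+7·τ' ≈ -12.32624 ∉ [-1.5, -0.5) ⇒ out

5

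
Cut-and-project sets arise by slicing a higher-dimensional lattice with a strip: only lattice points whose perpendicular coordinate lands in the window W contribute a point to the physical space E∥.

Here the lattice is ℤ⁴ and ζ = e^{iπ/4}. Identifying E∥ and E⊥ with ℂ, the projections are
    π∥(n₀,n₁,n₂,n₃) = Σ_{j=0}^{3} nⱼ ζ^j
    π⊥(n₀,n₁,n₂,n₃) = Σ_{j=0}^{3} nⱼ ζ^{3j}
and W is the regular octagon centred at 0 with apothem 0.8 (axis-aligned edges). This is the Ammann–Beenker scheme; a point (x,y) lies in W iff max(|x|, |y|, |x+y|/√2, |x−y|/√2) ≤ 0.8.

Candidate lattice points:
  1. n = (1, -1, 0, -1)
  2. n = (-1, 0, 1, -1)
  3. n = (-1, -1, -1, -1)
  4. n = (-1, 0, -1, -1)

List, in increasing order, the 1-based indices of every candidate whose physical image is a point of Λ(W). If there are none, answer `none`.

π⊥(n) = n₀ + n₁ζ³ + n₂ζ⁶ + n₃ζ⁹ where ζ = e^{iπ/4}.
candidate 1: n = (1, -1, 0, -1) → π⊥ ≈ (+1.0000, -1.4142); max(|x|,|y|,|x±y|/√2) = 1.7071 > 0.8 ⇒ ∉ W
candidate 2: n = (-1, 0, 1, -1) → π⊥ ≈ (-1.7071, -1.7071); max(|x|,|y|,|x±y|/√2) = 2.4142 > 0.8 ⇒ ∉ W
candidate 3: n = (-1, -1, -1, -1) → π⊥ ≈ (-1.0000, -0.4142); max(|x|,|y|,|x±y|/√2) = 1.0000 > 0.8 ⇒ ∉ W
candidate 4: n = (-1, 0, -1, -1) → π⊥ ≈ (-1.7071, +0.2929); max(|x|,|y|,|x±y|/√2) = 1.7071 > 0.8 ⇒ ∉ W

none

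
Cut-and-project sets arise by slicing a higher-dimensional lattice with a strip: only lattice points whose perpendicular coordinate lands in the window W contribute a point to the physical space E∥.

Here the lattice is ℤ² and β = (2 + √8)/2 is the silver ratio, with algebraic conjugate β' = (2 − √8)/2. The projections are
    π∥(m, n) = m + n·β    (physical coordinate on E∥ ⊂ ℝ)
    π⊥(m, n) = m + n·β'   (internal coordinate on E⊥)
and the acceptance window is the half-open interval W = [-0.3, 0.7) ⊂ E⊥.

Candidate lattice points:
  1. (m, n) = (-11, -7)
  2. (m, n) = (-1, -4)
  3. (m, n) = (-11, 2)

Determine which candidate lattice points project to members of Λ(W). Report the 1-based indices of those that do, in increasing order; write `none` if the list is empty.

2

Compute β' = (2−√8)/2 = -0.4142, so π⊥(m,n) = m -0.4142·n.
[1] lift (-11,-7): star map gives -8.1005; window check -0.3 ≤ -8.1005 < 0.7 is false → out
[2] lift (-1,-4): star map gives 0.6569; window check -0.3 ≤ 0.6569 < 0.7 is true → IN Λ
[3] lift (-11,2): star map gives -11.8284; window check -0.3 ≤ -11.8284 < 0.7 is false → out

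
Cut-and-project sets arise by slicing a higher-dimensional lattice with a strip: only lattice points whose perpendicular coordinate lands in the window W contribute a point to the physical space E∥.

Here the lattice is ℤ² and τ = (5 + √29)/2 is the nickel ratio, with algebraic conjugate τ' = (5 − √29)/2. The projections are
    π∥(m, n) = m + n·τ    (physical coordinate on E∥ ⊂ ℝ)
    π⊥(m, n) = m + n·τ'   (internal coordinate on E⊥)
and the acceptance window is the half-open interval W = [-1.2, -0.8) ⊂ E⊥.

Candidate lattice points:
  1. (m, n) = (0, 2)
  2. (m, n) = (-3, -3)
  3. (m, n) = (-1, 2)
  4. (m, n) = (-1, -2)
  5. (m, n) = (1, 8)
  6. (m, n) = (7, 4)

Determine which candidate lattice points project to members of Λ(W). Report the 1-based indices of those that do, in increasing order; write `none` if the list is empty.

none

τ' = (5−√29)/2 ≈ -0.19258.
candidate 1: (m,n)=(0,2) → π∥ = 0+2·τ ≈ 10.38516, π⊥ = 0+2·τ' ≈ -0.38516 ∉ [-1.2, -0.8) ⇒ out
candidate 2: (m,n)=(-3,-3) → π∥ = -3-3·τ ≈ -18.57775, π⊥ = -3-3·τ' ≈ -2.42225 ∉ [-1.2, -0.8) ⇒ out
candidate 3: (m,n)=(-1,2) → π∥ = -1+2·τ ≈ 9.38516, π⊥ = -1+2·τ' ≈ -1.38516 ∉ [-1.2, -0.8) ⇒ out
candidate 4: (m,n)=(-1,-2) → π∥ = -1-2·τ ≈ -11.38516, π⊥ = -1-2·τ' ≈ -0.61484 ∉ [-1.2, -0.8) ⇒ out
candidate 5: (m,n)=(1,8) → π∥ = 1+8·τ ≈ 42.54066, π⊥ = 1+8·τ' ≈ -0.54066 ∉ [-1.2, -0.8) ⇒ out
candidate 6: (m,n)=(7,4) → π∥ = 7+4·τ ≈ 27.77033, π⊥ = 7+4·τ' ≈ 6.22967 ∉ [-1.2, -0.8) ⇒ out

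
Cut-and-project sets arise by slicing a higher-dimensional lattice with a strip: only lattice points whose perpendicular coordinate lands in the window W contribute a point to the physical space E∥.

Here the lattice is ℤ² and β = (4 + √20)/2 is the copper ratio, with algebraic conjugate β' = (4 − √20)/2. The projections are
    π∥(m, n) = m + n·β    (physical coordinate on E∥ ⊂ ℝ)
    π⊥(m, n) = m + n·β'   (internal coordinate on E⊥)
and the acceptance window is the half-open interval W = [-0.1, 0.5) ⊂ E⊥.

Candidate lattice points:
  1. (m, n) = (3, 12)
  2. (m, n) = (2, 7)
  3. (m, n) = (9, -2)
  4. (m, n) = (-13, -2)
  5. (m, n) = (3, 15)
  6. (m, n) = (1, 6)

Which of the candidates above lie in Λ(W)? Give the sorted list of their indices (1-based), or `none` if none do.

1, 2

Compute β' = (4−√20)/2 = -0.23607, so π⊥(m,n) = m -0.23607·n.
#1 (3,12): internal coord 3 + (12)·β' = +0.16718; +0.16718 ∈ [-0.1, 0.5) → IN Λ
#2 (2,7): internal coord 2 + (7)·β' = +0.34752; +0.34752 ∈ [-0.1, 0.5) → IN Λ
#3 (9,-2): internal coord 9 + (-2)·β' = +9.47214; +9.47214 ∉ [-0.1, 0.5) → out
#4 (-13,-2): internal coord -13 + (-2)·β' = -12.52786; -12.52786 ∉ [-0.1, 0.5) → out
#5 (3,15): internal coord 3 + (15)·β' = -0.54102; -0.54102 ∉ [-0.1, 0.5) → out
#6 (1,6): internal coord 1 + (6)·β' = -0.41641; -0.41641 ∉ [-0.1, 0.5) → out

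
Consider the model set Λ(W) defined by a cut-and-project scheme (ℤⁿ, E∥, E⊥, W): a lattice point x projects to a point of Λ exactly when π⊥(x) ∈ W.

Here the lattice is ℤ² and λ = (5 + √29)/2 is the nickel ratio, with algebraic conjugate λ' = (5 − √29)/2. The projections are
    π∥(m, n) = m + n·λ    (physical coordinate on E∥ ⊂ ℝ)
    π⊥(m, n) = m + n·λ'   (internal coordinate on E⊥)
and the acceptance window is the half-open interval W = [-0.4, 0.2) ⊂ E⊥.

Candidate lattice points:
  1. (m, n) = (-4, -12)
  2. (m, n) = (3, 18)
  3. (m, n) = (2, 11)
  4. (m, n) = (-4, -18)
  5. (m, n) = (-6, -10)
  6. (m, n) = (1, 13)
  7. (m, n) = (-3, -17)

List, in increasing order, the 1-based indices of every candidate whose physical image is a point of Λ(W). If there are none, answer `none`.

Compute λ' = (5−√29)/2 = -0.1926, so π⊥(m,n) = m -0.1926·n.
candidate 1: (m,n)=(-4,-12) → π∥ = -4-12·λ ≈ -66.3110, π⊥ = -4-12·λ' ≈ -1.6890 ∉ [-0.4, 0.2) ⇒ out
candidate 2: (m,n)=(3,18) → π∥ = 3+18·λ ≈ 96.4665, π⊥ = 3+18·λ' ≈ -0.4665 ∉ [-0.4, 0.2) ⇒ out
candidate 3: (m,n)=(2,11) → π∥ = 2+11·λ ≈ 59.1184, π⊥ = 2+11·λ' ≈ -0.1184 ∈ [-0.4, 0.2) ⇒ IN Λ
candidate 4: (m,n)=(-4,-18) → π∥ = -4-18·λ ≈ -97.4665, π⊥ = -4-18·λ' ≈ -0.5335 ∉ [-0.4, 0.2) ⇒ out
candidate 5: (m,n)=(-6,-10) → π∥ = -6-10·λ ≈ -57.9258, π⊥ = -6-10·λ' ≈ -4.0742 ∉ [-0.4, 0.2) ⇒ out
candidate 6: (m,n)=(1,13) → π∥ = 1+13·λ ≈ 68.5036, π⊥ = 1+13·λ' ≈ -1.5036 ∉ [-0.4, 0.2) ⇒ out
candidate 7: (m,n)=(-3,-17) → π∥ = -3-17·λ ≈ -91.2739, π⊥ = -3-17·λ' ≈ 0.2739 ∉ [-0.4, 0.2) ⇒ out

3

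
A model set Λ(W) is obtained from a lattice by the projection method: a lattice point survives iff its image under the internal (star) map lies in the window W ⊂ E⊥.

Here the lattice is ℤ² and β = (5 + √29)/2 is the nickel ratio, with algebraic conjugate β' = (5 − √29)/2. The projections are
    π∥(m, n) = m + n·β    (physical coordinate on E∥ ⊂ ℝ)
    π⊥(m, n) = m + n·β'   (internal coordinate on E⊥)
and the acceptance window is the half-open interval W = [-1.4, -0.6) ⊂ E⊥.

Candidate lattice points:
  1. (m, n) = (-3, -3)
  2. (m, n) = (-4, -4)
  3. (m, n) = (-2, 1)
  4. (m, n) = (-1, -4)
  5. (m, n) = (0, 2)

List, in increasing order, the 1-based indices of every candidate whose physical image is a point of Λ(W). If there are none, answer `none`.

none

Numerically β ≈ 5.19258 and β' = −1/β ≈ -0.19258.
#1 (-3,-3): internal coord -3 + (-3)·β' = -2.42225; -2.42225 ∉ [-1.4, -0.6) → out
#2 (-4,-4): internal coord -4 + (-4)·β' = -3.22967; -3.22967 ∉ [-1.4, -0.6) → out
#3 (-2,1): internal coord -2 + (1)·β' = -2.19258; -2.19258 ∉ [-1.4, -0.6) → out
#4 (-1,-4): internal coord -1 + (-4)·β' = -0.22967; -0.22967 ∉ [-1.4, -0.6) → out
#5 (0,2): internal coord 0 + (2)·β' = -0.38516; -0.38516 ∉ [-1.4, -0.6) → out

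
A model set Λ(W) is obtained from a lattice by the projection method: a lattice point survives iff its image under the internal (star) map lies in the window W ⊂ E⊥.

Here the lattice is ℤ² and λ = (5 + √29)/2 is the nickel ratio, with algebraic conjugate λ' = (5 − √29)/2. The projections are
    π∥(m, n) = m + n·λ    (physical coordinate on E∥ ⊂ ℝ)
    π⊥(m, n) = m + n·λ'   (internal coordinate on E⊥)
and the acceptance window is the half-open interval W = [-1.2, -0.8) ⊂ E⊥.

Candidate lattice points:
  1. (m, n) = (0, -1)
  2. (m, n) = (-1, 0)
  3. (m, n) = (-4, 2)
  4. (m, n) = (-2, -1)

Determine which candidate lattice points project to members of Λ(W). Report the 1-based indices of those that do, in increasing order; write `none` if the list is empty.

2

Numerically λ ≈ 5.1926 and λ' = −1/λ ≈ -0.1926.
candidate 1: (m,n)=(0,-1) → π∥ = 0-1·λ ≈ -5.1926, π⊥ = 0-1·λ' ≈ 0.1926 ∉ [-1.2, -0.8) ⇒ out
candidate 2: (m,n)=(-1,0) → π∥ = -1+0·λ ≈ -1.0000, π⊥ = -1+0·λ' ≈ -1.0000 ∈ [-1.2, -0.8) ⇒ IN Λ
candidate 3: (m,n)=(-4,2) → π∥ = -4+2·λ ≈ 6.3852, π⊥ = -4+2·λ' ≈ -4.3852 ∉ [-1.2, -0.8) ⇒ out
candidate 4: (m,n)=(-2,-1) → π∥ = -2-1·λ ≈ -7.1926, π⊥ = -2-1·λ' ≈ -1.8074 ∉ [-1.2, -0.8) ⇒ out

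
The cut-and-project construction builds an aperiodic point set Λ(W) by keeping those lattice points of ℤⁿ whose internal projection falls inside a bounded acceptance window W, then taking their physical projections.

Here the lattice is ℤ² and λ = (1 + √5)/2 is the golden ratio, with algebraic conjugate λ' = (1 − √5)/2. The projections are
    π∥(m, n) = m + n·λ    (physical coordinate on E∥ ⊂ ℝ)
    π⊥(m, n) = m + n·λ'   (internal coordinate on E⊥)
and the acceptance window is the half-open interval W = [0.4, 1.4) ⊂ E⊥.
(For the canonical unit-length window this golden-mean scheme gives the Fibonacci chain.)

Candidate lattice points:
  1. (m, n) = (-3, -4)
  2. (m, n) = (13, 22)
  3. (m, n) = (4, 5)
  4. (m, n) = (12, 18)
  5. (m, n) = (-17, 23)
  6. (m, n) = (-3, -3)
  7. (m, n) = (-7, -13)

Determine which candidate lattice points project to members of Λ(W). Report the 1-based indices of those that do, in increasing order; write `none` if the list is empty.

Compute λ' = (1−√5)/2 = -0.6180, so π⊥(m,n) = m -0.6180·n.
#1 (-3,-4): internal coord -3 + (-4)·λ' = -0.5279; -0.5279 ∉ [0.4, 1.4) → out
#2 (13,22): internal coord 13 + (22)·λ' = -0.5967; -0.5967 ∉ [0.4, 1.4) → out
#3 (4,5): internal coord 4 + (5)·λ' = +0.9098; +0.9098 ∈ [0.4, 1.4) → IN Λ
#4 (12,18): internal coord 12 + (18)·λ' = +0.8754; +0.8754 ∈ [0.4, 1.4) → IN Λ
#5 (-17,23): internal coord -17 + (23)·λ' = -31.2148; -31.2148 ∉ [0.4, 1.4) → out
#6 (-3,-3): internal coord -3 + (-3)·λ' = -1.1459; -1.1459 ∉ [0.4, 1.4) → out
#7 (-7,-13): internal coord -7 + (-13)·λ' = +1.0344; +1.0344 ∈ [0.4, 1.4) → IN Λ

3, 4, 7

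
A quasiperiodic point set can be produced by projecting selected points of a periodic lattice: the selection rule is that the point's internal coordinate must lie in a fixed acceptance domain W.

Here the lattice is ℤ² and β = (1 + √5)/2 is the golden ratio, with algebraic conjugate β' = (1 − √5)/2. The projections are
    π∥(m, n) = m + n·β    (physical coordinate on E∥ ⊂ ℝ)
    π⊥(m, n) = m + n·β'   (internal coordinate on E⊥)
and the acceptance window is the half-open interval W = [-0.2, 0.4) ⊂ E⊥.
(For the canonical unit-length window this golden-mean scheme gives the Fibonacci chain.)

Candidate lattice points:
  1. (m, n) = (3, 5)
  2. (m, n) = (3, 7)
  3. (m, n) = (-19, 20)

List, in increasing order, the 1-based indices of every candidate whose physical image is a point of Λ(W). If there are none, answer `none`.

1

Compute β' = (1−√5)/2 = -0.6180, so π⊥(m,n) = m -0.6180·n.
candidate 1: (m,n)=(3,5) → π∥ = 3+5·β ≈ 11.0902, π⊥ = 3+5·β' ≈ -0.0902 ∈ [-0.2, 0.4) ⇒ IN Λ
candidate 2: (m,n)=(3,7) → π∥ = 3+7·β ≈ 14.3262, π⊥ = 3+7·β' ≈ -1.3262 ∉ [-0.2, 0.4) ⇒ out
candidate 3: (m,n)=(-19,20) → π∥ = -19+20·β ≈ 13.3607, π⊥ = -19+20·β' ≈ -31.3607 ∉ [-0.2, 0.4) ⇒ out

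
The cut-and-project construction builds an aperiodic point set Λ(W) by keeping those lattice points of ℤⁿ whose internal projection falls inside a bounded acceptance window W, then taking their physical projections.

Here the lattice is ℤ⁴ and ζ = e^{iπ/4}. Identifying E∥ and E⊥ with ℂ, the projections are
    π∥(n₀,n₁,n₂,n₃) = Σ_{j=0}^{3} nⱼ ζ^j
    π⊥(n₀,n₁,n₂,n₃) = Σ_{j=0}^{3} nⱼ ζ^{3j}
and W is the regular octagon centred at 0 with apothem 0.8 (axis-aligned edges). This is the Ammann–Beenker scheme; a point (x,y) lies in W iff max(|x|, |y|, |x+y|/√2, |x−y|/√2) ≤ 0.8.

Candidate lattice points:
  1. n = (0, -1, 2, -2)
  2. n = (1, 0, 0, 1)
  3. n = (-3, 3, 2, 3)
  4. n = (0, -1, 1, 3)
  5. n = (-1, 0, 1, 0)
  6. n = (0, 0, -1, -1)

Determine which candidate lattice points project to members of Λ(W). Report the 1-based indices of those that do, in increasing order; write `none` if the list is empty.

Internal map: ζ^{3j} for j=0..3 gives (1,0), (−√2/2,√2/2), (0,−1), (√2/2,√2/2).
#1 (0, -1, 2, -2): internal (-0.70711, -4.12132); octagon support 4.12132 vs apothem 0.8 → ∉ W
#2 (1, 0, 0, 1): internal (1.70711, 0.70711); octagon support 1.70711 vs apothem 0.8 → ∉ W
#3 (-3, 3, 2, 3): internal (-3.00000, 2.24264); octagon support 3.70711 vs apothem 0.8 → ∉ W
#4 (0, -1, 1, 3): internal (2.82843, 0.41421); octagon support 2.82843 vs apothem 0.8 → ∉ W
#5 (-1, 0, 1, 0): internal (-1.00000, -1.00000); octagon support 1.41421 vs apothem 0.8 → ∉ W
#6 (0, 0, -1, -1): internal (-0.70711, 0.29289); octagon support 0.70711 vs apothem 0.8 → ∈ W

6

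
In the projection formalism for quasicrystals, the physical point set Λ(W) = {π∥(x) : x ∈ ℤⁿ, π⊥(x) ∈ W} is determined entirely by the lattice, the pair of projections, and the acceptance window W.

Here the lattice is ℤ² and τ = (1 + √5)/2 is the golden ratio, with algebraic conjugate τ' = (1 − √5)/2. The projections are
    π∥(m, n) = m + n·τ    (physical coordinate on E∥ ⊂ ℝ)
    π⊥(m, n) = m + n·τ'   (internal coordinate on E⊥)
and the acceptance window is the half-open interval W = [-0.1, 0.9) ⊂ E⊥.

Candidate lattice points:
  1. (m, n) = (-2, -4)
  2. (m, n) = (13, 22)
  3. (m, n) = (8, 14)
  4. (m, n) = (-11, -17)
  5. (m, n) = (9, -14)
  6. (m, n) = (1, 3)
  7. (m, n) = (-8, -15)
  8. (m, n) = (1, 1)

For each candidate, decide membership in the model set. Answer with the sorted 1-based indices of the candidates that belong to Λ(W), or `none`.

Compute τ' = (1−√5)/2 = -0.6180, so π⊥(m,n) = m -0.6180·n.
candidate 1: (m,n)=(-2,-4) → π∥ = -2-4·τ ≈ -8.4721, π⊥ = -2-4·τ' ≈ 0.4721 ∈ [-0.1, 0.9) ⇒ IN Λ
candidate 2: (m,n)=(13,22) → π∥ = 13+22·τ ≈ 48.5967, π⊥ = 13+22·τ' ≈ -0.5967 ∉ [-0.1, 0.9) ⇒ out
candidate 3: (m,n)=(8,14) → π∥ = 8+14·τ ≈ 30.6525, π⊥ = 8+14·τ' ≈ -0.6525 ∉ [-0.1, 0.9) ⇒ out
candidate 4: (m,n)=(-11,-17) → π∥ = -11-17·τ ≈ -38.5066, π⊥ = -11-17·τ' ≈ -0.4934 ∉ [-0.1, 0.9) ⇒ out
candidate 5: (m,n)=(9,-14) → π∥ = 9-14·τ ≈ -13.6525, π⊥ = 9-14·τ' ≈ 17.6525 ∉ [-0.1, 0.9) ⇒ out
candidate 6: (m,n)=(1,3) → π∥ = 1+3·τ ≈ 5.8541, π⊥ = 1+3·τ' ≈ -0.8541 ∉ [-0.1, 0.9) ⇒ out
candidate 7: (m,n)=(-8,-15) → π∥ = -8-15·τ ≈ -32.2705, π⊥ = -8-15·τ' ≈ 1.2705 ∉ [-0.1, 0.9) ⇒ out
candidate 8: (m,n)=(1,1) → π∥ = 1+1·τ ≈ 2.6180, π⊥ = 1+1·τ' ≈ 0.3820 ∈ [-0.1, 0.9) ⇒ IN Λ

1, 8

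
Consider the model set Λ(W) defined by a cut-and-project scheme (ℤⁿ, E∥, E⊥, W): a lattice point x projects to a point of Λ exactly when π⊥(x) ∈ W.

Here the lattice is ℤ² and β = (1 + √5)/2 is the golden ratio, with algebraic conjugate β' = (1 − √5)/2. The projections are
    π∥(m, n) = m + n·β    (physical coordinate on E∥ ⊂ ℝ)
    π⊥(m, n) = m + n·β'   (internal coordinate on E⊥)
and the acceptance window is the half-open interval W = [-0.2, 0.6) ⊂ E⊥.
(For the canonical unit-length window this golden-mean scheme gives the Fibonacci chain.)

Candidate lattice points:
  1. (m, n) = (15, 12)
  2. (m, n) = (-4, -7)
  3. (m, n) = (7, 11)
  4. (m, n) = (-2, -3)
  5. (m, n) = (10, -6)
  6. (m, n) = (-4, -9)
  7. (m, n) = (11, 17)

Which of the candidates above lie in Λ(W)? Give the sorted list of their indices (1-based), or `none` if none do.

2, 3, 4, 7

Numerically β ≈ 1.618034 and β' = −1/β ≈ -0.618034.
[1] lift (15,12): star map gives 7.583592; window check -0.2 ≤ 7.583592 < 0.6 is false → out
[2] lift (-4,-7): star map gives 0.326238; window check -0.2 ≤ 0.326238 < 0.6 is true → IN Λ
[3] lift (7,11): star map gives 0.201626; window check -0.2 ≤ 0.201626 < 0.6 is true → IN Λ
[4] lift (-2,-3): star map gives -0.145898; window check -0.2 ≤ -0.145898 < 0.6 is true → IN Λ
[5] lift (10,-6): star map gives 13.708204; window check -0.2 ≤ 13.708204 < 0.6 is false → out
[6] lift (-4,-9): star map gives 1.562306; window check -0.2 ≤ 1.562306 < 0.6 is false → out
[7] lift (11,17): star map gives 0.493422; window check -0.2 ≤ 0.493422 < 0.6 is true → IN Λ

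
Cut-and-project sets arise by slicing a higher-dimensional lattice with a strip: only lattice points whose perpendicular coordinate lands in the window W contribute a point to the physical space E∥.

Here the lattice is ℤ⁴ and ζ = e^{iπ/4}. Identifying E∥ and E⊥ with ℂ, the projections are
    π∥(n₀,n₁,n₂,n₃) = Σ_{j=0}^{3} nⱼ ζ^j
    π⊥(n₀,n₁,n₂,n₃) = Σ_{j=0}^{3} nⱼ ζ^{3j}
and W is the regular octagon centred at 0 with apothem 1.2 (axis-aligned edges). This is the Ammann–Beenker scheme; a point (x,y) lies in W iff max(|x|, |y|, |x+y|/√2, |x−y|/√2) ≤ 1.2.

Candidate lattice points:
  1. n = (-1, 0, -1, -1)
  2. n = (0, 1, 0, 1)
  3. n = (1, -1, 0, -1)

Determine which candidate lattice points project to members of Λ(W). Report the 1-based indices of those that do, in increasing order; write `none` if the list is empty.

Internal map: ζ^{3j} for j=0..3 gives (1,0), (−√2/2,√2/2), (0,−1), (√2/2,√2/2).
#1 (-1, 0, -1, -1): internal (-1.70711, 0.29289); octagon support 1.70711 vs apothem 1.2 → ∉ W
#2 (0, 1, 0, 1): internal (0.00000, 1.41421); octagon support 1.41421 vs apothem 1.2 → ∉ W
#3 (1, -1, 0, -1): internal (1.00000, -1.41421); octagon support 1.70711 vs apothem 1.2 → ∉ W

none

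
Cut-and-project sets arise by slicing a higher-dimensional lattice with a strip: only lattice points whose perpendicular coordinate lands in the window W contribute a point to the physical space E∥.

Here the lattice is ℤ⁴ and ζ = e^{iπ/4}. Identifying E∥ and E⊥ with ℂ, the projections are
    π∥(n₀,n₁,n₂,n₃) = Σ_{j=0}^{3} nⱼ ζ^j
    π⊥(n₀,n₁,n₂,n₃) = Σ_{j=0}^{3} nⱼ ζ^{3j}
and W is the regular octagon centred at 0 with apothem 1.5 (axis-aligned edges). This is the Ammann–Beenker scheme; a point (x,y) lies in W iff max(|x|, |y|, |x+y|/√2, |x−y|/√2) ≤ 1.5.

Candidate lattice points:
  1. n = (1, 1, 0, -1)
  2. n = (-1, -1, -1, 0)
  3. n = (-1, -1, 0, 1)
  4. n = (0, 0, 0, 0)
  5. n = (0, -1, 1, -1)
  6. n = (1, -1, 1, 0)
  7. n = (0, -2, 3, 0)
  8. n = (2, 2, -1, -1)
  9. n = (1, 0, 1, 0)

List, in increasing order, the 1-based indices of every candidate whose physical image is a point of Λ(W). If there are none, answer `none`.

1, 2, 3, 4, 9

With ζ = e^{iπ/4} the internal vectors are ζ^0,ζ^3,ζ^6,ζ^9.
candidate 1: n = (1, 1, 0, -1) → π⊥ ≈ (-0.414214, +0.000000); max(|x|,|y|,|x±y|/√2) = 0.414214 ≤ 1.5 ⇒ ∈ W
candidate 2: n = (-1, -1, -1, 0) → π⊥ ≈ (-0.292893, +0.292893); max(|x|,|y|,|x±y|/√2) = 0.414214 ≤ 1.5 ⇒ ∈ W
candidate 3: n = (-1, -1, 0, 1) → π⊥ ≈ (+0.414214, +0.000000); max(|x|,|y|,|x±y|/√2) = 0.414214 ≤ 1.5 ⇒ ∈ W
candidate 4: n = (0, 0, 0, 0) → π⊥ ≈ (+0.000000, +0.000000); max(|x|,|y|,|x±y|/√2) = 0.000000 ≤ 1.5 ⇒ ∈ W
candidate 5: n = (0, -1, 1, -1) → π⊥ ≈ (+0.000000, -2.414214); max(|x|,|y|,|x±y|/√2) = 2.414214 > 1.5 ⇒ ∉ W
candidate 6: n = (1, -1, 1, 0) → π⊥ ≈ (+1.707107, -1.707107); max(|x|,|y|,|x±y|/√2) = 2.414214 > 1.5 ⇒ ∉ W
candidate 7: n = (0, -2, 3, 0) → π⊥ ≈ (+1.414214, -4.414214); max(|x|,|y|,|x±y|/√2) = 4.414214 > 1.5 ⇒ ∉ W
candidate 8: n = (2, 2, -1, -1) → π⊥ ≈ (-0.121320, +1.707107); max(|x|,|y|,|x±y|/√2) = 1.707107 > 1.5 ⇒ ∉ W
candidate 9: n = (1, 0, 1, 0) → π⊥ ≈ (+1.000000, -1.000000); max(|x|,|y|,|x±y|/√2) = 1.414214 ≤ 1.5 ⇒ ∈ W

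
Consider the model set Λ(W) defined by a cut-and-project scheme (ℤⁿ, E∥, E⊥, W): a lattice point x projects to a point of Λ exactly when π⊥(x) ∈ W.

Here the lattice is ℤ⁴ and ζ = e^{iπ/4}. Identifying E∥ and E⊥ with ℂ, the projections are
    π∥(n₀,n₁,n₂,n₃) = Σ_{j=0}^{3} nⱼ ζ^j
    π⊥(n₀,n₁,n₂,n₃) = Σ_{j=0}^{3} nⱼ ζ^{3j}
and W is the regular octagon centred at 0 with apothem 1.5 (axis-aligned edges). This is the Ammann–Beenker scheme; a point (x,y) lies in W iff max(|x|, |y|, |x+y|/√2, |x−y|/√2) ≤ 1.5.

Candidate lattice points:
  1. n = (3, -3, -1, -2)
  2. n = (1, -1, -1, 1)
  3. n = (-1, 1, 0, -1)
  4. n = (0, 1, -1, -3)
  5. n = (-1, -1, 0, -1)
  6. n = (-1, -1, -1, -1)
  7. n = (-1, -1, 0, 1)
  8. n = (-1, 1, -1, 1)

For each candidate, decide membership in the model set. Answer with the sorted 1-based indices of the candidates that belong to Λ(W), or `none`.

With ζ = e^{iπ/4} the internal vectors are ζ^0,ζ^3,ζ^6,ζ^9.
candidate 1: n = (3, -3, -1, -2) → π⊥ ≈ (+3.7071, -2.5355); max(|x|,|y|,|x±y|/√2) = 4.4142 > 1.5 ⇒ ∉ W
candidate 2: n = (1, -1, -1, 1) → π⊥ ≈ (+2.4142, +1.0000); max(|x|,|y|,|x±y|/√2) = 2.4142 > 1.5 ⇒ ∉ W
candidate 3: n = (-1, 1, 0, -1) → π⊥ ≈ (-2.4142, +0.0000); max(|x|,|y|,|x±y|/√2) = 2.4142 > 1.5 ⇒ ∉ W
candidate 4: n = (0, 1, -1, -3) → π⊥ ≈ (-2.8284, -0.4142); max(|x|,|y|,|x±y|/√2) = 2.8284 > 1.5 ⇒ ∉ W
candidate 5: n = (-1, -1, 0, -1) → π⊥ ≈ (-1.0000, -1.4142); max(|x|,|y|,|x±y|/√2) = 1.7071 > 1.5 ⇒ ∉ W
candidate 6: n = (-1, -1, -1, -1) → π⊥ ≈ (-1.0000, -0.4142); max(|x|,|y|,|x±y|/√2) = 1.0000 ≤ 1.5 ⇒ ∈ W
candidate 7: n = (-1, -1, 0, 1) → π⊥ ≈ (+0.4142, +0.0000); max(|x|,|y|,|x±y|/√2) = 0.4142 ≤ 1.5 ⇒ ∈ W
candidate 8: n = (-1, 1, -1, 1) → π⊥ ≈ (-1.0000, +2.4142); max(|x|,|y|,|x±y|/√2) = 2.4142 > 1.5 ⇒ ∉ W

6, 7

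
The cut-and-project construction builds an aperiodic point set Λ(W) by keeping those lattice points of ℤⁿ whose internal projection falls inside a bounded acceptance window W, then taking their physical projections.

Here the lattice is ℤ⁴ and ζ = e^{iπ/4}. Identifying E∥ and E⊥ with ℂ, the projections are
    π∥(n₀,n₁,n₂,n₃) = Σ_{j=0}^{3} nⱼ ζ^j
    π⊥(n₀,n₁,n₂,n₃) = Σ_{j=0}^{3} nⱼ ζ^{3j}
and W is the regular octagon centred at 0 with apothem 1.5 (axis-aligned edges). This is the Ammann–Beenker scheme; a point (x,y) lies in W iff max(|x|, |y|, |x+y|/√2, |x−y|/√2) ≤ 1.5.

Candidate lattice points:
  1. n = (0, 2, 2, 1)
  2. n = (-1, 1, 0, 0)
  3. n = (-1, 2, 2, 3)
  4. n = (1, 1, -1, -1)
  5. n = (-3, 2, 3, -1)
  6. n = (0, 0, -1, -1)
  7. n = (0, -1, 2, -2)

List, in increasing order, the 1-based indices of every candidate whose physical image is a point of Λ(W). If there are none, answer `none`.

1, 4, 6

With ζ = e^{iπ/4} the internal vectors are ζ^0,ζ^3,ζ^6,ζ^9.
#1 (0, 2, 2, 1): internal (-0.707107, 0.121320); octagon support 0.707107 vs apothem 1.5 → ∈ W
#2 (-1, 1, 0, 0): internal (-1.707107, 0.707107); octagon support 1.707107 vs apothem 1.5 → ∉ W
#3 (-1, 2, 2, 3): internal (-0.292893, 1.535534); octagon support 1.535534 vs apothem 1.5 → ∉ W
#4 (1, 1, -1, -1): internal (-0.414214, 1.000000); octagon support 1.000000 vs apothem 1.5 → ∈ W
#5 (-3, 2, 3, -1): internal (-5.121320, -2.292893); octagon support 5.242641 vs apothem 1.5 → ∉ W
#6 (0, 0, -1, -1): internal (-0.707107, 0.292893); octagon support 0.707107 vs apothem 1.5 → ∈ W
#7 (0, -1, 2, -2): internal (-0.707107, -4.121320); octagon support 4.121320 vs apothem 1.5 → ∉ W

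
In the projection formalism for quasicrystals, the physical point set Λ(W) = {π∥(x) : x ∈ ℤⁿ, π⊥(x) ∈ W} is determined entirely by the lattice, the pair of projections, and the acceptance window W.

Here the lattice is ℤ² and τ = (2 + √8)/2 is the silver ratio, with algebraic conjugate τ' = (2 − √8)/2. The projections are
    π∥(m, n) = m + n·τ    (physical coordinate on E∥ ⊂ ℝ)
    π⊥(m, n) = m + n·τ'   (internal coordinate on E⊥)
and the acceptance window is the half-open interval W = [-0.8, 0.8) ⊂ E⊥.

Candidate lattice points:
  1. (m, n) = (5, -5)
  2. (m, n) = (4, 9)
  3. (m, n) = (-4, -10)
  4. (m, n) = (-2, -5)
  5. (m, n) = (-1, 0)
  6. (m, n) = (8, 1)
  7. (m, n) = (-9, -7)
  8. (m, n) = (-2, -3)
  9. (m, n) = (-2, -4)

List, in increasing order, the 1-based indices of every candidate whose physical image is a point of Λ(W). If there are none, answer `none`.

2, 3, 4, 8, 9

Compute τ' = (2−√8)/2 = -0.4142, so π⊥(m,n) = m -0.4142·n.
#1 (5,-5): internal coord 5 + (-5)·τ' = +7.0711; +7.0711 ∉ [-0.8, 0.8) → out
#2 (4,9): internal coord 4 + (9)·τ' = +0.2721; +0.2721 ∈ [-0.8, 0.8) → IN Λ
#3 (-4,-10): internal coord -4 + (-10)·τ' = +0.1421; +0.1421 ∈ [-0.8, 0.8) → IN Λ
#4 (-2,-5): internal coord -2 + (-5)·τ' = +0.0711; +0.0711 ∈ [-0.8, 0.8) → IN Λ
#5 (-1,0): internal coord -1 + (0)·τ' = -1.0000; -1.0000 ∉ [-0.8, 0.8) → out
#6 (8,1): internal coord 8 + (1)·τ' = +7.5858; +7.5858 ∉ [-0.8, 0.8) → out
#7 (-9,-7): internal coord -9 + (-7)·τ' = -6.1005; -6.1005 ∉ [-0.8, 0.8) → out
#8 (-2,-3): internal coord -2 + (-3)·τ' = -0.7574; -0.7574 ∈ [-0.8, 0.8) → IN Λ
#9 (-2,-4): internal coord -2 + (-4)·τ' = -0.3431; -0.3431 ∈ [-0.8, 0.8) → IN Λ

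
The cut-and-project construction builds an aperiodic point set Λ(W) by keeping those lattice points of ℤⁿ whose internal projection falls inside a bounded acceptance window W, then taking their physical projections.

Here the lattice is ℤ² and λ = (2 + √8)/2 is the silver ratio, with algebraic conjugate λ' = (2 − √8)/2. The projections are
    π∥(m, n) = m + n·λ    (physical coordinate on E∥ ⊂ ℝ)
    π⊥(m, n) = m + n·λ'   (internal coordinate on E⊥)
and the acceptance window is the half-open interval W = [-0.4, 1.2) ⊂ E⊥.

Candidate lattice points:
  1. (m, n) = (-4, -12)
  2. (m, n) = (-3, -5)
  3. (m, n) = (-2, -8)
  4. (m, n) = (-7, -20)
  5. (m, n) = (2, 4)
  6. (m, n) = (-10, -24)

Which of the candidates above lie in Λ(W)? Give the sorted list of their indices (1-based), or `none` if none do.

1, 5, 6

Compute λ' = (2−√8)/2 = -0.414214, so π⊥(m,n) = m -0.414214·n.
#1 (-4,-12): internal coord -4 + (-12)·λ' = +0.970563; +0.970563 ∈ [-0.4, 1.2) → IN Λ
#2 (-3,-5): internal coord -3 + (-5)·λ' = -0.928932; -0.928932 ∉ [-0.4, 1.2) → out
#3 (-2,-8): internal coord -2 + (-8)·λ' = +1.313708; +1.313708 ∉ [-0.4, 1.2) → out
#4 (-7,-20): internal coord -7 + (-20)·λ' = +1.284271; +1.284271 ∉ [-0.4, 1.2) → out
#5 (2,4): internal coord 2 + (4)·λ' = +0.343146; +0.343146 ∈ [-0.4, 1.2) → IN Λ
#6 (-10,-24): internal coord -10 + (-24)·λ' = -0.058875; -0.058875 ∈ [-0.4, 1.2) → IN Λ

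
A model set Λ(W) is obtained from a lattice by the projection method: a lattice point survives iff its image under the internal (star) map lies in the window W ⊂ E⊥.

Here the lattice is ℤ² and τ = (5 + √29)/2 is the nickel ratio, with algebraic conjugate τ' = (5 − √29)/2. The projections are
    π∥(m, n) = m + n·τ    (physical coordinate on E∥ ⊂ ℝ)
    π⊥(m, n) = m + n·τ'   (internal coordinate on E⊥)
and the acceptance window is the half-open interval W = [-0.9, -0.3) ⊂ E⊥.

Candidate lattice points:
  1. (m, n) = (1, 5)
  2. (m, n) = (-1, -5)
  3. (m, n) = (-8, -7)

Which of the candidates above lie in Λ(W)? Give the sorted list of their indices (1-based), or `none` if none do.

Compute τ' = (5−√29)/2 = -0.19258, so π⊥(m,n) = m -0.19258·n.
#1 (1,5): internal coord 1 + (5)·τ' = +0.03709; +0.03709 ∉ [-0.9, -0.3) → out
#2 (-1,-5): internal coord -1 + (-5)·τ' = -0.03709; -0.03709 ∉ [-0.9, -0.3) → out
#3 (-8,-7): internal coord -8 + (-7)·τ' = -6.65192; -6.65192 ∉ [-0.9, -0.3) → out

none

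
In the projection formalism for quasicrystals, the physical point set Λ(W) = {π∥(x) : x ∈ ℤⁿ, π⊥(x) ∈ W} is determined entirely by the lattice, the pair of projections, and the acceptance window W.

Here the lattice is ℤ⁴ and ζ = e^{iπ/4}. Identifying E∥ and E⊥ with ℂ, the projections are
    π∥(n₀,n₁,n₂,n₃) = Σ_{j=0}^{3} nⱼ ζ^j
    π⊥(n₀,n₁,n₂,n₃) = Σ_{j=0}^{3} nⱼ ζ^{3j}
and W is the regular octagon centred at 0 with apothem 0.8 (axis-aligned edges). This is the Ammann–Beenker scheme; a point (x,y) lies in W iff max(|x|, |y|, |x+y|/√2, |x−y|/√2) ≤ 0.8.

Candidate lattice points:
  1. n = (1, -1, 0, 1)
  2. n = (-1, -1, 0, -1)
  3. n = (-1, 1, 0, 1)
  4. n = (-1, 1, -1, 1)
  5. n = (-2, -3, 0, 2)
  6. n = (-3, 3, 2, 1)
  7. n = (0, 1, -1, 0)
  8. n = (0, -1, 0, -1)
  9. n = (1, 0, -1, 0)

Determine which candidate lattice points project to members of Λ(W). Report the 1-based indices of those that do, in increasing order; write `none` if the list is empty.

none

Internal map: ζ^{3j} for j=0..3 gives (1,0), (−√2/2,√2/2), (0,−1), (√2/2,√2/2).
#1 (1, -1, 0, 1): internal (2.414214, 0.000000); octagon support 2.414214 vs apothem 0.8 → ∉ W
#2 (-1, -1, 0, -1): internal (-1.000000, -1.414214); octagon support 1.707107 vs apothem 0.8 → ∉ W
#3 (-1, 1, 0, 1): internal (-1.000000, 1.414214); octagon support 1.707107 vs apothem 0.8 → ∉ W
#4 (-1, 1, -1, 1): internal (-1.000000, 2.414214); octagon support 2.414214 vs apothem 0.8 → ∉ W
#5 (-2, -3, 0, 2): internal (1.535534, -0.707107); octagon support 1.585786 vs apothem 0.8 → ∉ W
#6 (-3, 3, 2, 1): internal (-4.414214, 0.828427); octagon support 4.414214 vs apothem 0.8 → ∉ W
#7 (0, 1, -1, 0): internal (-0.707107, 1.707107); octagon support 1.707107 vs apothem 0.8 → ∉ W
#8 (0, -1, 0, -1): internal (0.000000, -1.414214); octagon support 1.414214 vs apothem 0.8 → ∉ W
#9 (1, 0, -1, 0): internal (1.000000, 1.000000); octagon support 1.414214 vs apothem 0.8 → ∉ W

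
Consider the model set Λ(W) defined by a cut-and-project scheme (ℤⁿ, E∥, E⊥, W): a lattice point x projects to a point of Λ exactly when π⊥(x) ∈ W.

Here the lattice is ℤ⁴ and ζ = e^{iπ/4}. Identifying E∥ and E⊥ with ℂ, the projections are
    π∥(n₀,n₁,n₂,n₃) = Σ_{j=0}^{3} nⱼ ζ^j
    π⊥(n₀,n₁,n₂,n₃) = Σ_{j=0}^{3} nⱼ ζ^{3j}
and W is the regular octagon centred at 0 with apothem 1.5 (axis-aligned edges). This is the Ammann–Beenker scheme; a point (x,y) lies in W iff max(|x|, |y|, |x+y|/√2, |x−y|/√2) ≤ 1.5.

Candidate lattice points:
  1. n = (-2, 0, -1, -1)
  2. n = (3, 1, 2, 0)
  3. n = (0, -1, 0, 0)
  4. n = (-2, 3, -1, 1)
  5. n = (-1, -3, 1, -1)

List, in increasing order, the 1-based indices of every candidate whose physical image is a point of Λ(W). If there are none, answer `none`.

3

With ζ = e^{iπ/4} the internal vectors are ζ^0,ζ^3,ζ^6,ζ^9.
#1 (-2, 0, -1, -1): internal (-2.7071, 0.2929); octagon support 2.7071 vs apothem 1.5 → ∉ W
#2 (3, 1, 2, 0): internal (2.2929, -1.2929); octagon support 2.5355 vs apothem 1.5 → ∉ W
#3 (0, -1, 0, 0): internal (0.7071, -0.7071); octagon support 1.0000 vs apothem 1.5 → ∈ W
#4 (-2, 3, -1, 1): internal (-3.4142, 3.8284); octagon support 5.1213 vs apothem 1.5 → ∉ W
#5 (-1, -3, 1, -1): internal (0.4142, -3.8284); octagon support 3.8284 vs apothem 1.5 → ∉ W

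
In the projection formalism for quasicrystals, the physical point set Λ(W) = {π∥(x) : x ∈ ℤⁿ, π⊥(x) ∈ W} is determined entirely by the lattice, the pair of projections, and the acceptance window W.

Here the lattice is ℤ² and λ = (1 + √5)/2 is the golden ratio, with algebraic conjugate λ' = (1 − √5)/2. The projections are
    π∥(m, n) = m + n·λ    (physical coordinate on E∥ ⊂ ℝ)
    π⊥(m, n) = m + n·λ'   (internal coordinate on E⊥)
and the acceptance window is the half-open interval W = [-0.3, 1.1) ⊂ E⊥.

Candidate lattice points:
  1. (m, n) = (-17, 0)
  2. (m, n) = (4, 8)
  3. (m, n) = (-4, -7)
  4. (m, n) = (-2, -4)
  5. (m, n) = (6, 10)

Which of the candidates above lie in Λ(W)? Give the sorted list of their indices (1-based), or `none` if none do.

3, 4, 5

Numerically λ ≈ 1.6180 and λ' = −1/λ ≈ -0.6180.
[1] lift (-17,0): star map gives -17.0000; window check -0.3 ≤ -17.0000 < 1.1 is false → out
[2] lift (4,8): star map gives -0.9443; window check -0.3 ≤ -0.9443 < 1.1 is false → out
[3] lift (-4,-7): star map gives 0.3262; window check -0.3 ≤ 0.3262 < 1.1 is true → IN Λ
[4] lift (-2,-4): star map gives 0.4721; window check -0.3 ≤ 0.4721 < 1.1 is true → IN Λ
[5] lift (6,10): star map gives -0.1803; window check -0.3 ≤ -0.1803 < 1.1 is true → IN Λ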